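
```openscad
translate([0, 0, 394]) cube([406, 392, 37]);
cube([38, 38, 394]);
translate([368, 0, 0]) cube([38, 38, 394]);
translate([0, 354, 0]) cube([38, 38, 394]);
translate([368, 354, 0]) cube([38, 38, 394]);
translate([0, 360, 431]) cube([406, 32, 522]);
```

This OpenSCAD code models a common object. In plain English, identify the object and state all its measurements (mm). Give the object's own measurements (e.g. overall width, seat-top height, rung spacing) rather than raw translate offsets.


A chair. The seat is a 406×392×37 mm slab with its top at z = 431 mm, on four 38×38 mm corner legs (flush with the seat edges, standing on z = 0). A flat backrest 32 mm thick, 522 mm tall, spans the full seat width and rises from the seat top along its +y edge, rear face flush with the rear of the seat.


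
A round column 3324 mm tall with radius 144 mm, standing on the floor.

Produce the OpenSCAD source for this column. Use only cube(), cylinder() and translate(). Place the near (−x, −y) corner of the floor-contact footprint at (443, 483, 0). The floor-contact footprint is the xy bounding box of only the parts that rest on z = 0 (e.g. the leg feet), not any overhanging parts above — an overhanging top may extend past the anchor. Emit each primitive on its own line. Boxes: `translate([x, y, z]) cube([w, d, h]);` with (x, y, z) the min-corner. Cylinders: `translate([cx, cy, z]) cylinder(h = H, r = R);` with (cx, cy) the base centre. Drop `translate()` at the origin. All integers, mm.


translate([587, 627, 0]) cylinder(h = 3324, r = 144);


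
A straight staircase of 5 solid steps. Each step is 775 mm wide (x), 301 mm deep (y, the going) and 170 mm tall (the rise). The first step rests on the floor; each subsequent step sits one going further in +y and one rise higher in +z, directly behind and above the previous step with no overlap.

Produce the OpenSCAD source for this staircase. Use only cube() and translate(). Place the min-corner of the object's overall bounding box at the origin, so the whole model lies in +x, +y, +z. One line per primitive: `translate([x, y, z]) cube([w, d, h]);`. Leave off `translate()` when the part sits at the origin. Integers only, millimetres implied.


cube([775, 301, 170]);
translate([0, 301, 170]) cube([775, 301, 170]);
translate([0, 602, 340]) cube([775, 301, 170]);
translate([0, 903, 510]) cube([775, 301, 170]);
translate([0, 1204, 680]) cube([775, 301, 170]);


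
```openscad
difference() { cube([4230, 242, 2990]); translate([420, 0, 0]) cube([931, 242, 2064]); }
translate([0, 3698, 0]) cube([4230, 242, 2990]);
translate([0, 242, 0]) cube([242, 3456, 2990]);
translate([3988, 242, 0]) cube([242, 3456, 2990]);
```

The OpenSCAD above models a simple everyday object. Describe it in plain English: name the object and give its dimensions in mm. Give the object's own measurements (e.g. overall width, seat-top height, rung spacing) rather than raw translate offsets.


A single room: four walls, each 2990 mm tall and 242 mm thick, enclosing an outside footprint 4230×3940 mm (x × y), no floor or roof. The front and back walls (−y and +y sides) run the full x-width; the side walls fit between their inner faces. A door opening 931 mm wide and 2064 mm tall is cut through the front wall from the floor up, its −x edge 420 mm from the wall's −x end.


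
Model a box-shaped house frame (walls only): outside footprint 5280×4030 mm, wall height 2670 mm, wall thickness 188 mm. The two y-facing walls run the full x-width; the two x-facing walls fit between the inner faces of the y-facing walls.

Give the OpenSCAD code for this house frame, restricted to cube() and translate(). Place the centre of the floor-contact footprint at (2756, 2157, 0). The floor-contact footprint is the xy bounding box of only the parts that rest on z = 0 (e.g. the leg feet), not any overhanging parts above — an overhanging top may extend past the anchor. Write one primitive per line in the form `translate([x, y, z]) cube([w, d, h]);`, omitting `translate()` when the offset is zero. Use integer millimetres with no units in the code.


translate([116, 142, 0]) cube([5280, 188, 2670]);
translate([116, 3984, 0]) cube([5280, 188, 2670]);
translate([116, 330, 0]) cube([188, 3654, 2670]);
translate([5208, 330, 0]) cube([188, 3654, 2670]);


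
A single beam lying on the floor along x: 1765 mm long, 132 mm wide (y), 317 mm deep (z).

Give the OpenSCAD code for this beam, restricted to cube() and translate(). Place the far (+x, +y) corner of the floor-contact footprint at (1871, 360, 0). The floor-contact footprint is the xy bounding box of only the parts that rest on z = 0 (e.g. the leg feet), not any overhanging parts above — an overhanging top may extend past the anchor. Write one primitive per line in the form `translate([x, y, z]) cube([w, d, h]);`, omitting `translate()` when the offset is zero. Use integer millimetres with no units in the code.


translate([106, 228, 0]) cube([1765, 132, 317]);


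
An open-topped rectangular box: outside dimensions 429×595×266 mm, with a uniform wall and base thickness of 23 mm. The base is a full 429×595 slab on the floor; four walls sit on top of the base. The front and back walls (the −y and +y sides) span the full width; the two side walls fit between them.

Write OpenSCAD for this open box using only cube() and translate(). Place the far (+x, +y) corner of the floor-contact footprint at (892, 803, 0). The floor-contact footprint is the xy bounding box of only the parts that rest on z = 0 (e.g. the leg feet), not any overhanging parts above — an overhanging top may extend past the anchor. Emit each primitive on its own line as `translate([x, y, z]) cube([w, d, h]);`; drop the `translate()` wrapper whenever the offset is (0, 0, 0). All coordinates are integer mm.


translate([463, 208, 0]) cube([429, 595, 23]);
translate([463, 208, 23]) cube([429, 23, 243]);
translate([463, 780, 23]) cube([429, 23, 243]);
translate([463, 231, 23]) cube([23, 549, 243]);
translate([869, 231, 23]) cube([23, 549, 243]);


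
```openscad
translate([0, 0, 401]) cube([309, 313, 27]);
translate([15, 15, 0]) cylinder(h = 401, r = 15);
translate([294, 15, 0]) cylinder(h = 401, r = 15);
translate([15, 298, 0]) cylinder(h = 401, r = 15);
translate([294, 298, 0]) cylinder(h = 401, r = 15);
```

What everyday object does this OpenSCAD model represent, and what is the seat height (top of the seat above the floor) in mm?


A stool. The seat height is 428 mm.

A 309×313×27 slab at z = 401 on four corner cylinders — a stool. The seat top is 401 + 27 = 428 mm.


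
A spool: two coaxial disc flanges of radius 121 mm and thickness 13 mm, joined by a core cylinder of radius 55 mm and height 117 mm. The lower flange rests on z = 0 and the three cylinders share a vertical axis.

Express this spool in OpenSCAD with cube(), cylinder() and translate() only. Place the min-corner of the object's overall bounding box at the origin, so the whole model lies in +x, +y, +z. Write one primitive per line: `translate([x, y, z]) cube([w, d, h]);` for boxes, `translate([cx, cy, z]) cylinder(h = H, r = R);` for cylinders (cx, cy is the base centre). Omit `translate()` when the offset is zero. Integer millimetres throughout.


translate([121, 121, 0]) cylinder(h = 13, r = 121);
translate([121, 121, 13]) cylinder(h = 117, r = 55);
translate([121, 121, 130]) cylinder(h = 13, r = 121);


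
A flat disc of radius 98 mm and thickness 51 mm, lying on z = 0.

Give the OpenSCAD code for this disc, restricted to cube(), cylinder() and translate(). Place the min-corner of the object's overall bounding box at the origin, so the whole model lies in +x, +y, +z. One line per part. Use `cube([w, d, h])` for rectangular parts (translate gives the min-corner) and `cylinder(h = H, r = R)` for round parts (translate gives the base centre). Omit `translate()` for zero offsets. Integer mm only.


translate([98, 98, 0]) cylinder(h = 51, r = 98);


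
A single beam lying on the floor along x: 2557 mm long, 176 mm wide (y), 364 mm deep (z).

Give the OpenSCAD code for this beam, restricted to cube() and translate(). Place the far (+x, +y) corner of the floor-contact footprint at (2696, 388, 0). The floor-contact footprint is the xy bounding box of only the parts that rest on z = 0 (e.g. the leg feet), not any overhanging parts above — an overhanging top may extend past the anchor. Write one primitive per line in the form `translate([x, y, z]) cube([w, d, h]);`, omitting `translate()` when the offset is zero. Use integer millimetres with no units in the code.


translate([139, 212, 0]) cube([2557, 176, 364]);


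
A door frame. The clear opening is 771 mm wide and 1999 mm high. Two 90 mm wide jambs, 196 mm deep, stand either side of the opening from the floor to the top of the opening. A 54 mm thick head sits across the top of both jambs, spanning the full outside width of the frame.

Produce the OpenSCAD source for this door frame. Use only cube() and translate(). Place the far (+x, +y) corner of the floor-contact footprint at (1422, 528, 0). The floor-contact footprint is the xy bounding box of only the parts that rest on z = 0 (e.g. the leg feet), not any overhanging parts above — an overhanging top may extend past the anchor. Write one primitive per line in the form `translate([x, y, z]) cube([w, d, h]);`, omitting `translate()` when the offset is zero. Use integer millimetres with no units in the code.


translate([471, 332, 0]) cube([90, 196, 1999]);
translate([1332, 332, 0]) cube([90, 196, 1999]);
translate([471, 332, 1999]) cube([951, 196, 54]);


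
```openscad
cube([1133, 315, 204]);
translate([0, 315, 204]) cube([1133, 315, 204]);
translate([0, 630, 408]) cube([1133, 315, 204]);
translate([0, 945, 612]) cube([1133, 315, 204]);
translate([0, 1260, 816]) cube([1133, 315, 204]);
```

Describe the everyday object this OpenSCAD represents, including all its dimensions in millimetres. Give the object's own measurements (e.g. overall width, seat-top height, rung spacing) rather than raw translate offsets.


A straight staircase of 5 solid steps. Each step is 1133 mm wide (x), 315 mm deep (y, the going) and 204 mm tall (the rise). The first step rests on the floor; each subsequent step sits one going further in +y and one rise higher in +z, directly behind and above the previous step with no overlap.


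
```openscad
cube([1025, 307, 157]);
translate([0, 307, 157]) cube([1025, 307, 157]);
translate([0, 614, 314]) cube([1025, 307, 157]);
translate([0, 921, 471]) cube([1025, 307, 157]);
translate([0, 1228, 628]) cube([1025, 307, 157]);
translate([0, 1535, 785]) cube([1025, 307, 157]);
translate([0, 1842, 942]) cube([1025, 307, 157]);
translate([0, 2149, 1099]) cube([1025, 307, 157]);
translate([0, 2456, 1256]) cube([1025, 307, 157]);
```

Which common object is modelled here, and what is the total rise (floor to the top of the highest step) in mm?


A staircase. The total rise is 1413 mm.

9 identical blocks, each offset up and back from the previous — a staircase. Each step is 157 mm tall and there are 9 of them, so the total rise is 9 × 157 = 1413 mm.


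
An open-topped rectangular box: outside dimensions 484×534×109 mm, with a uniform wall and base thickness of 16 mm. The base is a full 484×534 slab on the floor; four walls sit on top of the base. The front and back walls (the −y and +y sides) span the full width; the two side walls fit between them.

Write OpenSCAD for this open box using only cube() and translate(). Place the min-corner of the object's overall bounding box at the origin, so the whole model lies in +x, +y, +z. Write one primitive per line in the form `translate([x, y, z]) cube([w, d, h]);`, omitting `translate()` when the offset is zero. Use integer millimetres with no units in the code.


cube([484, 534, 16]);
translate([0, 0, 16]) cube([484, 16, 93]);
translate([0, 518, 16]) cube([484, 16, 93]);
translate([0, 16, 16]) cube([16, 502, 93]);
translate([468, 16, 16]) cube([16, 502, 93]);


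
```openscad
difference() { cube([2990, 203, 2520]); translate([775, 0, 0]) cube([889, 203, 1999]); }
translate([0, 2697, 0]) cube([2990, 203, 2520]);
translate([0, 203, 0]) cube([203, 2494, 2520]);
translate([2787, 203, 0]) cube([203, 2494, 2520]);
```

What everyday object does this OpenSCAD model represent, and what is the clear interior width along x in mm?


A single room. The interior width is 2584 mm.

Four walls enclosing a rectangle with a door in the front wall — a room. Outside width 2990 minus two 203 mm walls gives 2584 mm.


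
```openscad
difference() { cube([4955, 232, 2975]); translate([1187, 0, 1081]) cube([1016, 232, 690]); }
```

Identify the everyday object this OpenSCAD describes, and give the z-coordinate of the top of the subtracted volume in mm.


A wall with a window opening. The window head height is 1771 mm.

A wall with a rectangular opening subtracted — a window. Sill at z = 1081, opening 690 mm tall, so the head is at 1081 + 690 = 1771 mm.


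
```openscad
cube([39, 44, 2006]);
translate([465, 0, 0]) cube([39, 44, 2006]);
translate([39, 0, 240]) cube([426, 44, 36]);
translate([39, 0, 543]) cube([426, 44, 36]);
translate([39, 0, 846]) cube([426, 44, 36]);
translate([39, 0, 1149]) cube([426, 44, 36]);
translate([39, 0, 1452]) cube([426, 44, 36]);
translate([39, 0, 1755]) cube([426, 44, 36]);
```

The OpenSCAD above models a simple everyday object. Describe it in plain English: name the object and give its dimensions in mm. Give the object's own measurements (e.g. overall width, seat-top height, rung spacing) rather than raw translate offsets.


A straight ladder. Two 39×44 mm vertical rails, 2006 mm tall, stand 504 mm apart (outside-to-outside) with their front faces coplanar on the −y side. 6 rungs, each 44 mm deep and 36 mm tall, span between the inner faces of the rails, front faces flush with the rails. The lowest rung's underside is at z = 240 mm and rungs are spaced 303 mm apart (underside to underside).


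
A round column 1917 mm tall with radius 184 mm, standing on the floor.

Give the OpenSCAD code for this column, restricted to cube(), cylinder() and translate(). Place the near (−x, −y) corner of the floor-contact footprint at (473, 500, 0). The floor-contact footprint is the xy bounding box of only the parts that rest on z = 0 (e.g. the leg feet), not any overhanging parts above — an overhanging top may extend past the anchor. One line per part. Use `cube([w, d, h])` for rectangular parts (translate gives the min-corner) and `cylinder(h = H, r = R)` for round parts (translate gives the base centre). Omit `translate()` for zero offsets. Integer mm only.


translate([657, 684, 0]) cylinder(h = 1917, r = 184);


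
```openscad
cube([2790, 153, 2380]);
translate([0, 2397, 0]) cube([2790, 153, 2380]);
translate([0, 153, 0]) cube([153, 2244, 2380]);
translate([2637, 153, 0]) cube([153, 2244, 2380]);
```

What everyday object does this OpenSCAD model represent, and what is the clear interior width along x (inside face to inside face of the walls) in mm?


A house (or room) frame. The interior width is 2484 mm.

Four 2380 mm walls enclosing a rectangle with no floor or roof — a room or house frame. Outside width is 2790 mm and wall thickness is 153 mm, so the interior width is 2790 − 2 × 153 = 2484 mm.


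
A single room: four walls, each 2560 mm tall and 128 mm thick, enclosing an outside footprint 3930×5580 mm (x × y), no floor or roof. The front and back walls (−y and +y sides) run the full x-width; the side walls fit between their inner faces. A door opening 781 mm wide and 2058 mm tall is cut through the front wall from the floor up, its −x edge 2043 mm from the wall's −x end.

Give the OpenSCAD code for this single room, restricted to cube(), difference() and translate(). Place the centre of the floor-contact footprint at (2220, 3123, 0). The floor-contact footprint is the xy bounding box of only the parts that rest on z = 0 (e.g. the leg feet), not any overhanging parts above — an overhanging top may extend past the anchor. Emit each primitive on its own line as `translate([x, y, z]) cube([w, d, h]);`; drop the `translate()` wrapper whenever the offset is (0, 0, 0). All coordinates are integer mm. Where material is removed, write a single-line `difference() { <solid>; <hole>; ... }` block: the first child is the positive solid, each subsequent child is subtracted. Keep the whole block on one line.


difference() { translate([255, 333, 0]) cube([3930, 128, 2560]); translate([2298, 333, 0]) cube([781, 128, 2058]); }
translate([255, 5785, 0]) cube([3930, 128, 2560]);
translate([255, 461, 0]) cube([128, 5324, 2560]);
translate([4057, 461, 0]) cube([128, 5324, 2560]);


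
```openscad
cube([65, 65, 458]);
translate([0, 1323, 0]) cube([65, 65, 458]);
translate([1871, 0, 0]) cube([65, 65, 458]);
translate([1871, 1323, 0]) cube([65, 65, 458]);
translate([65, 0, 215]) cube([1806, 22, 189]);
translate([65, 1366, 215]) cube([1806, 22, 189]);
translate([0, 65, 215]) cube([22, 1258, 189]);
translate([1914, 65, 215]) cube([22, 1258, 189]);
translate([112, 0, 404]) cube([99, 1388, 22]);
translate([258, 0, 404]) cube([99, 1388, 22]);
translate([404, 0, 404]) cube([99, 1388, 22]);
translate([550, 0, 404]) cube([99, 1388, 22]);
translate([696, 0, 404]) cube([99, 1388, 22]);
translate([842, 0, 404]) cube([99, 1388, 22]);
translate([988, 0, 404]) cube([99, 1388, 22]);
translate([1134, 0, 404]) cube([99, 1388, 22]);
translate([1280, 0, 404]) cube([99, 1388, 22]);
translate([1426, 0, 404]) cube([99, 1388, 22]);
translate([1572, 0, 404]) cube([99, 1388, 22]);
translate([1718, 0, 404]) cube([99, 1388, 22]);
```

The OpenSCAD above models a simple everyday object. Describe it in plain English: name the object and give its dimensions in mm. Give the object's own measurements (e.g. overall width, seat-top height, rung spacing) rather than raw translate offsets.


A bed frame 1936 mm long (x) by 1388 mm wide (y). Four 65×65 mm corner posts, 458 mm tall, at the corners of the footprint. Four rails of 22 mm thickness and 189 mm height run between adjacent posts with their undersides at z = 215 mm, their outer faces flush with the outside of the frame (the two x-running rails run between the posts' inner faces; the two y-running rails run between the posts' inner faces). 12 slats, each 99 mm wide (x) and 22 mm thick, lie across the top of the two x-running rails, running the full 1388 mm width of the frame in y; along x they sit between the end posts with a 47 mm gap after the −x posts and between neighbouring slats, leaving 54 mm before the +x posts.


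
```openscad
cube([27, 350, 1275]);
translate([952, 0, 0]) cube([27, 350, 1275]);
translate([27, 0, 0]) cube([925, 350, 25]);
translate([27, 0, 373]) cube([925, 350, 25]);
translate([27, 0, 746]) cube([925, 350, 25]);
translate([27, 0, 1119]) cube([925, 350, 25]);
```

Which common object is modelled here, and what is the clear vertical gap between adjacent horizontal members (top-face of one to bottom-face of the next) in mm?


A bookshelf. The clear shelf gap is 348 mm.

Two tall side panels with 4 horizontal boards between them — a bookshelf. The first two shelf undersides are at z = 0 and z = 373; with shelf thickness 25, the clear gap is 373 − 0 − 25 = 348 mm.


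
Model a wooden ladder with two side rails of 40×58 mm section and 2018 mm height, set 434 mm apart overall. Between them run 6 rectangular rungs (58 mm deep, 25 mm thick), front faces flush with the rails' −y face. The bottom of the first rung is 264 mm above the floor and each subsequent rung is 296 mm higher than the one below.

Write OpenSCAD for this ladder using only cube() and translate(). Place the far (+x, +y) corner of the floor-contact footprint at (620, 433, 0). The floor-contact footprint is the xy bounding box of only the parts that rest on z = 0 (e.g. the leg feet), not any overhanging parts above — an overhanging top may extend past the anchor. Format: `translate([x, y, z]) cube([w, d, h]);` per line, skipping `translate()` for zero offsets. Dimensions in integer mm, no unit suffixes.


translate([186, 375, 0]) cube([40, 58, 2018]);
translate([580, 375, 0]) cube([40, 58, 2018]);
translate([226, 375, 264]) cube([354, 58, 25]);
translate([226, 375, 560]) cube([354, 58, 25]);
translate([226, 375, 856]) cube([354, 58, 25]);
translate([226, 375, 1152]) cube([354, 58, 25]);
translate([226, 375, 1448]) cube([354, 58, 25]);
translate([226, 375, 1744]) cube([354, 58, 25]);


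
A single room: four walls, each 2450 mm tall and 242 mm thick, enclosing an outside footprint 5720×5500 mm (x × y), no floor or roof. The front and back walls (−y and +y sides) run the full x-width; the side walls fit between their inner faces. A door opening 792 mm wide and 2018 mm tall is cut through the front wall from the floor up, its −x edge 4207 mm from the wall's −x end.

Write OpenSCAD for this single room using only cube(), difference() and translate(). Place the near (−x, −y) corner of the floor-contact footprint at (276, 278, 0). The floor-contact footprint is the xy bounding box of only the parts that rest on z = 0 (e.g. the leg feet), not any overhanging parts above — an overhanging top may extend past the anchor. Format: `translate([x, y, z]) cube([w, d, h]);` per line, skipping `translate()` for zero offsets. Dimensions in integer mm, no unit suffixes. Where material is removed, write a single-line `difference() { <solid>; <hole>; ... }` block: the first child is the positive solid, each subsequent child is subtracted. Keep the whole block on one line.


difference() { translate([276, 278, 0]) cube([5720, 242, 2450]); translate([4483, 278, 0]) cube([792, 242, 2018]); }
translate([276, 5536, 0]) cube([5720, 242, 2450]);
translate([276, 520, 0]) cube([242, 5016, 2450]);
translate([5754, 520, 0]) cube([242, 5016, 2450]);


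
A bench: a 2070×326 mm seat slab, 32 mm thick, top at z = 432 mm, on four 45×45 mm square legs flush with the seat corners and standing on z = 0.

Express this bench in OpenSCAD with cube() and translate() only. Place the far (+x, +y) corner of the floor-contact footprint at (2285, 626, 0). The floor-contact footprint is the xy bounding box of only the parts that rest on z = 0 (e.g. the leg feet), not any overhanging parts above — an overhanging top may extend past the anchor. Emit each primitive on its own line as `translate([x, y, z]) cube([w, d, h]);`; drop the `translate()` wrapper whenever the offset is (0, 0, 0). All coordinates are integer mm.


translate([215, 300, 400]) cube([2070, 326, 32]);
translate([215, 300, 0]) cube([45, 45, 400]);
translate([215, 581, 0]) cube([45, 45, 400]);
translate([2240, 300, 0]) cube([45, 45, 400]);
translate([2240, 581, 0]) cube([45, 45, 400]);


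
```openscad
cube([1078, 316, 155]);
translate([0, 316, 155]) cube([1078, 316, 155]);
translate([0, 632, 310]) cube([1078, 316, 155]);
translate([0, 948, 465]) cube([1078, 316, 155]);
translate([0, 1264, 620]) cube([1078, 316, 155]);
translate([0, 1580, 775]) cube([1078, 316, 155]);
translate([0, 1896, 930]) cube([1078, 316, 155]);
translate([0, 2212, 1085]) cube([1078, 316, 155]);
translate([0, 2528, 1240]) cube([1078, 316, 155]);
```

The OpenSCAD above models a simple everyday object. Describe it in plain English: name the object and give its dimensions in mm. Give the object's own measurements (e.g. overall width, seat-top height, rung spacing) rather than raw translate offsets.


A straight staircase of 9 solid steps. Each step is 1078 mm wide (x), 316 mm deep (y, the going) and 155 mm tall (the rise). The first step rests on the floor; each subsequent step sits one going further in +y and one rise higher in +z, directly behind and above the previous step with no overlap.


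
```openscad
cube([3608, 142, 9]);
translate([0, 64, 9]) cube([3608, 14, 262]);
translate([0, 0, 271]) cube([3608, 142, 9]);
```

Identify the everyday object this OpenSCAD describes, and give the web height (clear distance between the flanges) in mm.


An I-beam. The web height is 262 mm.

Two wide flanges with a thin centred web — an I-beam. Overall 280 mm minus two 9 mm flanges gives a web of 280 − 2·9 = 262 mm.


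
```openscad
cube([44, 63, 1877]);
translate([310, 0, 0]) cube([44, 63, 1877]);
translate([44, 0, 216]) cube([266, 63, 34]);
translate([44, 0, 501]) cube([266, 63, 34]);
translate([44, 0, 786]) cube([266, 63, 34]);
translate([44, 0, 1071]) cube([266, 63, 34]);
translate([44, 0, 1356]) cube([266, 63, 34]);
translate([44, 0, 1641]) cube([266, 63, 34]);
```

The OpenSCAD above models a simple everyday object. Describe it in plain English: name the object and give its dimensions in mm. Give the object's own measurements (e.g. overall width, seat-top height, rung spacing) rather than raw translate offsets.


A straight ladder. Two 44×63 mm vertical rails, 1877 mm tall, stand 354 mm apart (outside-to-outside) with their front faces coplanar on the −y side. 6 rungs, each 63 mm deep and 34 mm tall, span between the inner faces of the rails, front faces flush with the rails. The lowest rung's underside is at z = 216 mm and rungs are spaced 285 mm apart (underside to underside).


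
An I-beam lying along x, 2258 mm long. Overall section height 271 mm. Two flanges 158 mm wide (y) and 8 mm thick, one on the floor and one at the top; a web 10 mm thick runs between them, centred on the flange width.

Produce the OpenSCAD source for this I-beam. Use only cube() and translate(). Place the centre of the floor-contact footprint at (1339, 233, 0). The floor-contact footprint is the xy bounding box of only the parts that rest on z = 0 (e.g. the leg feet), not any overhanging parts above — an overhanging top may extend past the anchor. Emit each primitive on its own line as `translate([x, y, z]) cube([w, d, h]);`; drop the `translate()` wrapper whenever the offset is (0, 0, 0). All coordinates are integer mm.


translate([210, 154, 0]) cube([2258, 158, 8]);
translate([210, 228, 8]) cube([2258, 10, 255]);
translate([210, 154, 263]) cube([2258, 158, 8]);


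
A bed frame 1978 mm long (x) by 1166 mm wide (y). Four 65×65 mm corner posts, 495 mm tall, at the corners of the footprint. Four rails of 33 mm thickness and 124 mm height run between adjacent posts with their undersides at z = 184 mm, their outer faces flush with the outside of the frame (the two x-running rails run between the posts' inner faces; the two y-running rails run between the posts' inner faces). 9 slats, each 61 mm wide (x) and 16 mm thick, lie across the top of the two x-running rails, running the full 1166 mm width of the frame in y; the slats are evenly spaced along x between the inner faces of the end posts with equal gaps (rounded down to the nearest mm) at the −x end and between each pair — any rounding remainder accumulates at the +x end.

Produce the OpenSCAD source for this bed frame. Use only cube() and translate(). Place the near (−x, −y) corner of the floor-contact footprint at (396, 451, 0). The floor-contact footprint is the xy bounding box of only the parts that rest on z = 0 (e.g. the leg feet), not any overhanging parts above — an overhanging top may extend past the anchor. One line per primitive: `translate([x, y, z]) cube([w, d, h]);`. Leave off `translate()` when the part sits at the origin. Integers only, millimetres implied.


translate([396, 451, 0]) cube([65, 65, 495]);
translate([396, 1552, 0]) cube([65, 65, 495]);
translate([2309, 451, 0]) cube([65, 65, 495]);
translate([2309, 1552, 0]) cube([65, 65, 495]);
translate([461, 451, 184]) cube([1848, 33, 124]);
translate([461, 1584, 184]) cube([1848, 33, 124]);
translate([396, 516, 184]) cube([33, 1036, 124]);
translate([2341, 516, 184]) cube([33, 1036, 124]);
translate([590, 451, 308]) cube([61, 1166, 16]);
translate([780, 451, 308]) cube([61, 1166, 16]);
translate([970, 451, 308]) cube([61, 1166, 16]);
translate([1160, 451, 308]) cube([61, 1166, 16]);
translate([1350, 451, 308]) cube([61, 1166, 16]);
translate([1540, 451, 308]) cube([61, 1166, 16]);
translate([1730, 451, 308]) cube([61, 1166, 16]);
translate([1920, 451, 308]) cube([61, 1166, 16]);
translate([2110, 451, 308]) cube([61, 1166, 16]);


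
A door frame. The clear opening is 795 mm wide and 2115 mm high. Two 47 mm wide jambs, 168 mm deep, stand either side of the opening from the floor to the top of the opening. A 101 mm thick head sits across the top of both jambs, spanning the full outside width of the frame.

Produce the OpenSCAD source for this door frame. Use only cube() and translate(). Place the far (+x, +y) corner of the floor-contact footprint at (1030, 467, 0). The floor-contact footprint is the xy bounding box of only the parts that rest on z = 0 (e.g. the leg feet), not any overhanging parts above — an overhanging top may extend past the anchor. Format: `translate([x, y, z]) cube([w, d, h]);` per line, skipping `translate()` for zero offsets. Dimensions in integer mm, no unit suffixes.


translate([141, 299, 0]) cube([47, 168, 2115]);
translate([983, 299, 0]) cube([47, 168, 2115]);
translate([141, 299, 2115]) cube([889, 168, 101]);


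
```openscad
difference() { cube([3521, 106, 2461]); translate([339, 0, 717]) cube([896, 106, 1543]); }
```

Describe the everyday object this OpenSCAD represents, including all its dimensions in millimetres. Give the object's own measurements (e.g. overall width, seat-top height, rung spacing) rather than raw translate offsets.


A wall 3521 mm long (x), 106 mm thick (y), 2461 mm tall, with a rectangular window opening cut through it. The opening is 896 mm wide and 1543 mm tall; its sill is at z = 717 mm and its near (−x) edge is 339 mm from the wall's −x end. The opening passes through the full wall thickness.


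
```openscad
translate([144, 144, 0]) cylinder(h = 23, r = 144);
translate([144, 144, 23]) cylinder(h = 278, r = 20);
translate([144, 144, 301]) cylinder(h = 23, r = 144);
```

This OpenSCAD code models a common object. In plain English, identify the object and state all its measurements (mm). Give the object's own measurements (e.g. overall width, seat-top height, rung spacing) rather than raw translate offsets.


A spool: two coaxial disc flanges of radius 144 mm and thickness 23 mm, joined by a core cylinder of radius 20 mm and height 278 mm. The lower flange rests on z = 0 and the three cylinders share a vertical axis.


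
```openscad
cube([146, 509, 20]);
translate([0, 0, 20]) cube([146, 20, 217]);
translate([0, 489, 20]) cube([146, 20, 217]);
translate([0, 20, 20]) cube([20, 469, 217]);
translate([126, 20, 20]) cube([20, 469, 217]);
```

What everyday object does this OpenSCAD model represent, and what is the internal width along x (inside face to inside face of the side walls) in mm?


An open box. The internal width is 106 mm.

A 146×509 base slab with four walls standing on it — an open box. The base is 146 mm wide and the walls are 20 mm thick, so the internal width is 146 − 2 × 20 = 106 mm.


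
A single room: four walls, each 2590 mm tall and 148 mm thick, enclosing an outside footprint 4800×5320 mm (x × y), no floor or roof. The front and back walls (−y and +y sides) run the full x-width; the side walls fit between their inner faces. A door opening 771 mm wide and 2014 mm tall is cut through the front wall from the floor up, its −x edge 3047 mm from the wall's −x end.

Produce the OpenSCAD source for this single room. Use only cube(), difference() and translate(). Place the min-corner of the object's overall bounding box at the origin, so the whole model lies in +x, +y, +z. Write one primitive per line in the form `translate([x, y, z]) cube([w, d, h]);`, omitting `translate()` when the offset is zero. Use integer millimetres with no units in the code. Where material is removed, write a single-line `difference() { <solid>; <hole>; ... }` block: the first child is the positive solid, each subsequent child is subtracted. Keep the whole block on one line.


difference() { cube([4800, 148, 2590]); translate([3047, 0, 0]) cube([771, 148, 2014]); }
translate([0, 5172, 0]) cube([4800, 148, 2590]);
translate([0, 148, 0]) cube([148, 5024, 2590]);
translate([4652, 148, 0]) cube([148, 5024, 2590]);


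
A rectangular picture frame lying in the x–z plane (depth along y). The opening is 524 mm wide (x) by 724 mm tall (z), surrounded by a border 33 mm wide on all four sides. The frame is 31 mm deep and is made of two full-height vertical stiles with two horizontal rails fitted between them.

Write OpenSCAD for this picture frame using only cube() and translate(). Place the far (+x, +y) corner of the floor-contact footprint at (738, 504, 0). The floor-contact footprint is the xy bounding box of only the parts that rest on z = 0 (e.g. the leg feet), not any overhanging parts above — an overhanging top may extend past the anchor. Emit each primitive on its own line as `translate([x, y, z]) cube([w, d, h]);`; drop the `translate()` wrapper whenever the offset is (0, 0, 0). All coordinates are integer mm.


translate([148, 473, 0]) cube([33, 31, 790]);
translate([705, 473, 0]) cube([33, 31, 790]);
translate([181, 473, 0]) cube([524, 31, 33]);
translate([181, 473, 757]) cube([524, 31, 33]);


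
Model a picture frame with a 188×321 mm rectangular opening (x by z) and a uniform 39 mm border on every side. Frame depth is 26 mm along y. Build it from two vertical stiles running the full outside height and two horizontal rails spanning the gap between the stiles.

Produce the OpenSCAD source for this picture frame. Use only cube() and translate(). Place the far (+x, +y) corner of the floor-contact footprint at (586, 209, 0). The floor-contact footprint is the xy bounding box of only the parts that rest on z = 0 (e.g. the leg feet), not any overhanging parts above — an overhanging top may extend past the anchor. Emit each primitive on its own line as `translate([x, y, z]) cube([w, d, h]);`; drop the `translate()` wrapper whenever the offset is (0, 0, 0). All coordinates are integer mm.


translate([320, 183, 0]) cube([39, 26, 399]);
translate([547, 183, 0]) cube([39, 26, 399]);
translate([359, 183, 0]) cube([188, 26, 39]);
translate([359, 183, 360]) cube([188, 26, 39]);


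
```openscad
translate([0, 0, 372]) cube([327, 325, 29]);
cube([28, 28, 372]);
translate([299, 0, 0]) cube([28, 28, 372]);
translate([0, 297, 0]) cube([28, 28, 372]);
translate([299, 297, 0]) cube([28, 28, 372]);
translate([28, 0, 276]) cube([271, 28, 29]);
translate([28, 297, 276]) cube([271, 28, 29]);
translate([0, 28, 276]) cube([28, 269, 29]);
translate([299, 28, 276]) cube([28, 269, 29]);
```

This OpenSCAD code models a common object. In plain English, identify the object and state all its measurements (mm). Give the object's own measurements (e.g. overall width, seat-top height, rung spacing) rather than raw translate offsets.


A simple wooden stool: a rectangular seat 327 mm (x) by 325 mm (y), 29 mm thick, top face at z = 401 mm, on four square legs, each 28×28 mm in cross-section. The legs rest on z = 0, each flush with a corner of the seat. Four stretchers, 28 mm wide and 29 mm tall, connect adjacent legs with their undersides at z = 276 mm, each running between the inner faces of the legs it joins and aligned with the legs' outer faces on the other axis.


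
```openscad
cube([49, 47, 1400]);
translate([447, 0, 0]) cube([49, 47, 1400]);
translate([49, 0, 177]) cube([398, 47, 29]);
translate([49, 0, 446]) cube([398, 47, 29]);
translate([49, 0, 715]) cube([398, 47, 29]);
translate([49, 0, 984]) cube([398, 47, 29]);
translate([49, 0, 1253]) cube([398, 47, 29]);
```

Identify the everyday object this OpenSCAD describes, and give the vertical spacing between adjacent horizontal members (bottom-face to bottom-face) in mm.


A ladder. The rung spacing is 269 mm.

Two tall 49×47 posts with 5 short bars between them — a ladder. Adjacent rungs sit at z = 177 and z = 446, so the spacing is 446 − 177 = 269 mm.


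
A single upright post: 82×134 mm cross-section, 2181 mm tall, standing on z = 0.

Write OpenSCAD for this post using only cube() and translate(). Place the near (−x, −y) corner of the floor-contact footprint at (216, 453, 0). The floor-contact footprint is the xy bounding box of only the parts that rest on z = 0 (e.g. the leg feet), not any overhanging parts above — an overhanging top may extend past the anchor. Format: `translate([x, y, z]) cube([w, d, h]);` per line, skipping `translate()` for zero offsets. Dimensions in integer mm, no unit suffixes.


translate([216, 453, 0]) cube([82, 134, 2181]);


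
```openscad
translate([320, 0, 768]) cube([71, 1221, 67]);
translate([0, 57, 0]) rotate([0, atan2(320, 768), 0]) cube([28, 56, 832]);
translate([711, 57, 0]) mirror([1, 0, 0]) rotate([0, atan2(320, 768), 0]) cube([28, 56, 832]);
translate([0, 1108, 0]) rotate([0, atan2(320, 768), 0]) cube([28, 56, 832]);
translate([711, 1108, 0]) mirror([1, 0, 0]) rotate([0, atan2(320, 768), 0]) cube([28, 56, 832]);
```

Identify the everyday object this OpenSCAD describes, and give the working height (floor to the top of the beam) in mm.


A sawhorse. The overall height is 835 mm.

A beam across two mirrored pairs of raked legs — a sawhorse. The beam's underside is at z = 768 (matching the legs' vertical rise in atan2(320, 768)) and the beam is 67 mm tall, so its top is at 768 + 67 = 835 mm. The raked legs top out at the beam's underside, so that is the highest point.


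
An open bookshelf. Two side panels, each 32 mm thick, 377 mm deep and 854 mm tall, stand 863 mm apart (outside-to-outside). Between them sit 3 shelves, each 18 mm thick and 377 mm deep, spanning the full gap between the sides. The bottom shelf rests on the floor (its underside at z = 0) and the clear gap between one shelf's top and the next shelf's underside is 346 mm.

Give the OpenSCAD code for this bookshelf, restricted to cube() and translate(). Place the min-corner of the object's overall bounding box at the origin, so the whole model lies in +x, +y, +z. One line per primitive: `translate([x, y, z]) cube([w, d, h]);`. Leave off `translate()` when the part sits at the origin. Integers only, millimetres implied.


cube([32, 377, 854]);
translate([831, 0, 0]) cube([32, 377, 854]);
translate([32, 0, 0]) cube([799, 377, 18]);
translate([32, 0, 364]) cube([799, 377, 18]);
translate([32, 0, 728]) cube([799, 377, 18]);


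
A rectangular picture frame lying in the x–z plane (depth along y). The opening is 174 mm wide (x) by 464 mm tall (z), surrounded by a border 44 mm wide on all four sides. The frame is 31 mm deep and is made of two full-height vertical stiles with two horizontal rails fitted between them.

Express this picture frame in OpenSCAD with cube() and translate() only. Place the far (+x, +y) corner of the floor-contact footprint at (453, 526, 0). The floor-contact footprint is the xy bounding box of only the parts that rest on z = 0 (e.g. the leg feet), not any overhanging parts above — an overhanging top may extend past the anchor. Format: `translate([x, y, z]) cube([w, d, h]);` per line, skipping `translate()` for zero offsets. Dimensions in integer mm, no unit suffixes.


translate([191, 495, 0]) cube([44, 31, 552]);
translate([409, 495, 0]) cube([44, 31, 552]);
translate([235, 495, 0]) cube([174, 31, 44]);
translate([235, 495, 508]) cube([174, 31, 44]);


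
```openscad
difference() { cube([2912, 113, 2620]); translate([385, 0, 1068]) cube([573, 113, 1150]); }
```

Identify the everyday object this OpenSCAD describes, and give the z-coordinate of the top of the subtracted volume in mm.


A wall with a window opening. The window head height is 2218 mm.

A wall with a rectangular opening subtracted — a window. Sill at z = 1068, opening 1150 mm tall, so the head is at 1068 + 1150 = 2218 mm.


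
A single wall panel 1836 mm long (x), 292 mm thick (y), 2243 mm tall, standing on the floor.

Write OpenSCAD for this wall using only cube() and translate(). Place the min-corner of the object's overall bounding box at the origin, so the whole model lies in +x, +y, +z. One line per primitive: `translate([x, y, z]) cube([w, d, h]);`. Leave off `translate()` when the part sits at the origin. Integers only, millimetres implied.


cube([1836, 292, 2243]);


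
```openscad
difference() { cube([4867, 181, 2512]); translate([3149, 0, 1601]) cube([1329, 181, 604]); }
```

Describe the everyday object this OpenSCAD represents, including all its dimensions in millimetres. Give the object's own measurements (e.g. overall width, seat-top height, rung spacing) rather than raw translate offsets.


A wall 4867 mm long (x), 181 mm thick (y), 2512 mm tall, with a rectangular window opening cut through it. The opening is 1329 mm wide and 604 mm tall; its sill is at z = 1601 mm and its near (−x) edge is 3149 mm from the wall's −x end. The opening passes through the full wall thickness.
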